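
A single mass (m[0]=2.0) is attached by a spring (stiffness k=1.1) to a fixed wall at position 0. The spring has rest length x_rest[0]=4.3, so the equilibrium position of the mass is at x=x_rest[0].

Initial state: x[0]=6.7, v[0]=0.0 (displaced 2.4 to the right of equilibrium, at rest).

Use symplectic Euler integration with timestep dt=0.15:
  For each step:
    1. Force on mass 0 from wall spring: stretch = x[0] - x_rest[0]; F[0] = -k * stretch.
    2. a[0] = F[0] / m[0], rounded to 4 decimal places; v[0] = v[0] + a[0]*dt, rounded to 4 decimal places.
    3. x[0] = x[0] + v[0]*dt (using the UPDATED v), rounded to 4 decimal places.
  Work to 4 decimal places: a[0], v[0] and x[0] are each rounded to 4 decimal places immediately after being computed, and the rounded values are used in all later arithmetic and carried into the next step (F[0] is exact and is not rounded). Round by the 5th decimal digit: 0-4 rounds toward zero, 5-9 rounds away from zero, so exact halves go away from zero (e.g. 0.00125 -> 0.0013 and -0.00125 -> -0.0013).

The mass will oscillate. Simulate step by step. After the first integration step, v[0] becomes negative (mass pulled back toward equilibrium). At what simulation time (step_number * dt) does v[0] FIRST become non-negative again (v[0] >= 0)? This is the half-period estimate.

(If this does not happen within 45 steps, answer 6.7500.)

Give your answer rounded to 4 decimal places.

Answer: 4.3500

Derivation:
Step 0: x=[6.7000] v=[0.0000]
Step 1: x=[6.6703] v=[-0.1980]
Step 2: x=[6.6113] v=[-0.3936]
Step 3: x=[6.5237] v=[-0.5843]
Step 4: x=[6.4085] v=[-0.7678]
Step 5: x=[6.2672] v=[-0.9418]
Step 6: x=[6.1016] v=[-1.1041]
Step 7: x=[5.9137] v=[-1.2527]
Step 8: x=[5.7058] v=[-1.3858]
Step 9: x=[5.4805] v=[-1.5018]
Step 10: x=[5.2406] v=[-1.5992]
Step 11: x=[4.9891] v=[-1.6768]
Step 12: x=[4.7290] v=[-1.7337]
Step 13: x=[4.4636] v=[-1.7691]
Step 14: x=[4.1962] v=[-1.7826]
Step 15: x=[3.9301] v=[-1.7740]
Step 16: x=[3.6686] v=[-1.7435]
Step 17: x=[3.4149] v=[-1.6914]
Step 18: x=[3.1721] v=[-1.6184]
Step 19: x=[2.9433] v=[-1.5254]
Step 20: x=[2.7313] v=[-1.4135]
Step 21: x=[2.5387] v=[-1.2841]
Step 22: x=[2.3679] v=[-1.1388]
Step 23: x=[2.2210] v=[-0.9794]
Step 24: x=[2.0998] v=[-0.8079]
Step 25: x=[2.0058] v=[-0.6264]
Step 26: x=[1.9402] v=[-0.4371]
Step 27: x=[1.9038] v=[-0.2424]
Step 28: x=[1.8971] v=[-0.0447]
Step 29: x=[1.9201] v=[0.1535]
First v>=0 after going negative at step 29, time=4.3500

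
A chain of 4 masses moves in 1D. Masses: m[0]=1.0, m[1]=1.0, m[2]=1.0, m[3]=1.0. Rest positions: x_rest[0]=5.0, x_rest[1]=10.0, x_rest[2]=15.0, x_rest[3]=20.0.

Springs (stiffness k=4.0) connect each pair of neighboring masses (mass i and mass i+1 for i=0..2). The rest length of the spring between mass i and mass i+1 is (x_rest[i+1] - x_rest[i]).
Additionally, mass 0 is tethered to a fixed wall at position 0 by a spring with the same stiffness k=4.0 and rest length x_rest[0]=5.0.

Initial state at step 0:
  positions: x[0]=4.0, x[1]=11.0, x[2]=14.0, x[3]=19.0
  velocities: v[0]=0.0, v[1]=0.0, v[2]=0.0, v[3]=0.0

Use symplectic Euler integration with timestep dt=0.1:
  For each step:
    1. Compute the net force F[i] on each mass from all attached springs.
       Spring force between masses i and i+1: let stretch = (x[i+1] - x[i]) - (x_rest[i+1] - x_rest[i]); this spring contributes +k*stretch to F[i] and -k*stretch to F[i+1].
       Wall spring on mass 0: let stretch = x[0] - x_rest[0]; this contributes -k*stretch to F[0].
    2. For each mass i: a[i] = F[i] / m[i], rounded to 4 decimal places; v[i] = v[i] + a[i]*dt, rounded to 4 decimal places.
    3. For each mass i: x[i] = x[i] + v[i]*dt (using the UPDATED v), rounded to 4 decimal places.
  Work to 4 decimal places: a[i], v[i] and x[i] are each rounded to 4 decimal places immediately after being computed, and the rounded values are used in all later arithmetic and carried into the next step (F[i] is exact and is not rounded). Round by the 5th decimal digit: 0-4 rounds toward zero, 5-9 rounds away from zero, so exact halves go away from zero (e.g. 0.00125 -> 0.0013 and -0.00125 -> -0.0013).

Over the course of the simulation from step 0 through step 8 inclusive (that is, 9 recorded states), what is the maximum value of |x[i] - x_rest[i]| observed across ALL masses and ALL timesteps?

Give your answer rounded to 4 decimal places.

Step 0: x=[4.0000 11.0000 14.0000 19.0000] v=[0.0000 0.0000 0.0000 0.0000]
Step 1: x=[4.1200 10.8400 14.0800 19.0000] v=[1.2000 -1.6000 0.8000 0.0000]
Step 2: x=[4.3440 10.5408 14.2272 19.0032] v=[2.2400 -2.9920 1.4720 0.0320]
Step 3: x=[4.6421 10.1412 14.4180 19.0154] v=[2.9811 -3.9962 1.9078 0.1216]
Step 4: x=[4.9745 9.6927 14.6216 19.0437] v=[3.3239 -4.4851 2.0360 0.2826]
Step 5: x=[5.2966 9.2526 14.8049 19.0951] v=[3.2214 -4.4008 1.8333 0.5138]
Step 6: x=[5.5651 8.8764 14.9378 19.1749] v=[2.6852 -3.7623 1.3285 0.7977]
Step 7: x=[5.7435 8.6102 14.9977 19.2852] v=[1.7837 -2.6623 0.5988 1.1029]
Step 8: x=[5.8068 8.4848 14.9736 19.4240] v=[0.6330 -1.2540 -0.2412 1.3879]
Max displacement = 1.5152

Answer: 1.5152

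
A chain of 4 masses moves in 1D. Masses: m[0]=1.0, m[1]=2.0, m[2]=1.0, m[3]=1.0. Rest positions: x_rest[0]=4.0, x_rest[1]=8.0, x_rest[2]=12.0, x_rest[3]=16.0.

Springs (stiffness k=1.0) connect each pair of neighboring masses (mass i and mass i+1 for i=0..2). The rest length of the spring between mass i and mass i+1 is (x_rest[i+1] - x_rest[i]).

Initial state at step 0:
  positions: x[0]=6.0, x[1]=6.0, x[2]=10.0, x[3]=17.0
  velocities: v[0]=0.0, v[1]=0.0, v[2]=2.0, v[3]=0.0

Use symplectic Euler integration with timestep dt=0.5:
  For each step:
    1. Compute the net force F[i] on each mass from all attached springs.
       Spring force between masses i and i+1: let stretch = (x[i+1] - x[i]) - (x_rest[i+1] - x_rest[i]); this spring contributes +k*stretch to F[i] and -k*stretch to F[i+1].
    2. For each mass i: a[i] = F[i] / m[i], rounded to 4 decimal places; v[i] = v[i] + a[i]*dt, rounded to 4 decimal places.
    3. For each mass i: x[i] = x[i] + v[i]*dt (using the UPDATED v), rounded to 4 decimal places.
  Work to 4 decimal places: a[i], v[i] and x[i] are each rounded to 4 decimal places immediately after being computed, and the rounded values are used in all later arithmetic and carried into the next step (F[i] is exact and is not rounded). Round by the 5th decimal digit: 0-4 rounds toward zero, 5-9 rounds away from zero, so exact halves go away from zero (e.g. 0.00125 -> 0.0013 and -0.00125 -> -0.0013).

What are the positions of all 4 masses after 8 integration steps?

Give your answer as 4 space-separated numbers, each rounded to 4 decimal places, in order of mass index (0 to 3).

Answer: 7.0980 7.5927 12.6992 18.0187

Derivation:
Step 0: x=[6.0000 6.0000 10.0000 17.0000] v=[0.0000 0.0000 2.0000 0.0000]
Step 1: x=[5.0000 6.5000 11.7500 16.2500] v=[-2.0000 1.0000 3.5000 -1.5000]
Step 2: x=[3.3750 7.4688 13.3125 15.3750] v=[-3.2500 1.9375 3.1250 -1.7500]
Step 3: x=[1.7735 8.6563 13.9297 14.9844] v=[-3.2031 2.3750 1.2344 -0.7813]
Step 4: x=[0.8927 9.6427 13.4922 15.3301] v=[-1.7617 1.9727 -0.8750 0.6914]
Step 5: x=[1.1994 10.0165 12.5518 16.2164] v=[0.6133 0.7476 -1.8808 1.7725]
Step 6: x=[2.7104 9.6051 11.8937 17.1865] v=[3.0219 -0.8229 -1.3162 1.9402]
Step 7: x=[4.9451 8.6179 11.9867 17.8334] v=[4.4693 -1.9745 0.1859 1.2938]
Step 8: x=[7.0980 7.5927 12.6992 18.0187] v=[4.3057 -2.0505 1.4249 0.3705]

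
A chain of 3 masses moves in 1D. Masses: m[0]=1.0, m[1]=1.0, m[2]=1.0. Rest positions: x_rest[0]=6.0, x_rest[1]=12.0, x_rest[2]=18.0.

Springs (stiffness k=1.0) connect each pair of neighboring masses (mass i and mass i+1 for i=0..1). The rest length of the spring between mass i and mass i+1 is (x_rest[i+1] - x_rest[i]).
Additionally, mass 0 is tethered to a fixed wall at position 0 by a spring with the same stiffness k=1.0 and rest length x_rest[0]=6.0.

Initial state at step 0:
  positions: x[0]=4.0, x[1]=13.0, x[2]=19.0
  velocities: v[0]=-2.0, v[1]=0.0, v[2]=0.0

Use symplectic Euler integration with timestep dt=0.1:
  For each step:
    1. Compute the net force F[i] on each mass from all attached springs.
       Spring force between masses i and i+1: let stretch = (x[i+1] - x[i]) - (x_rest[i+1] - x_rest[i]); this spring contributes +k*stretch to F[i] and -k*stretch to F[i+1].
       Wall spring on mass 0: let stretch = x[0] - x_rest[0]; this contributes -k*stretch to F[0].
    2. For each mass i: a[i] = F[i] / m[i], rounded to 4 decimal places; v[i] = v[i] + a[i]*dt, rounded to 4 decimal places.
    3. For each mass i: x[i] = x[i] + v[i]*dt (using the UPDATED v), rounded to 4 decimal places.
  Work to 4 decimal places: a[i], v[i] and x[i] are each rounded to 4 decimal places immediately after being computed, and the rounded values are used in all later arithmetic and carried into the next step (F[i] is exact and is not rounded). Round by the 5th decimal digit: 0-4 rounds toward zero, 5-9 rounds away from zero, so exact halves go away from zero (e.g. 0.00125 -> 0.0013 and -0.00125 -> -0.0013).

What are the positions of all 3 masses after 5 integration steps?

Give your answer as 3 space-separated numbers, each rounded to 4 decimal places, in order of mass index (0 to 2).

Step 0: x=[4.0000 13.0000 19.0000] v=[-2.0000 0.0000 0.0000]
Step 1: x=[3.8500 12.9700 19.0000] v=[-1.5000 -0.3000 0.0000]
Step 2: x=[3.7527 12.9091 18.9997] v=[-0.9730 -0.6090 -0.0030]
Step 3: x=[3.7094 12.8175 18.9985] v=[-0.4326 -0.9156 -0.0121]
Step 4: x=[3.7201 12.6967 18.9955] v=[0.1073 -1.2083 -0.0302]
Step 5: x=[3.7834 12.5491 18.9895] v=[0.6330 -1.4761 -0.0601]

Answer: 3.7834 12.5491 18.9895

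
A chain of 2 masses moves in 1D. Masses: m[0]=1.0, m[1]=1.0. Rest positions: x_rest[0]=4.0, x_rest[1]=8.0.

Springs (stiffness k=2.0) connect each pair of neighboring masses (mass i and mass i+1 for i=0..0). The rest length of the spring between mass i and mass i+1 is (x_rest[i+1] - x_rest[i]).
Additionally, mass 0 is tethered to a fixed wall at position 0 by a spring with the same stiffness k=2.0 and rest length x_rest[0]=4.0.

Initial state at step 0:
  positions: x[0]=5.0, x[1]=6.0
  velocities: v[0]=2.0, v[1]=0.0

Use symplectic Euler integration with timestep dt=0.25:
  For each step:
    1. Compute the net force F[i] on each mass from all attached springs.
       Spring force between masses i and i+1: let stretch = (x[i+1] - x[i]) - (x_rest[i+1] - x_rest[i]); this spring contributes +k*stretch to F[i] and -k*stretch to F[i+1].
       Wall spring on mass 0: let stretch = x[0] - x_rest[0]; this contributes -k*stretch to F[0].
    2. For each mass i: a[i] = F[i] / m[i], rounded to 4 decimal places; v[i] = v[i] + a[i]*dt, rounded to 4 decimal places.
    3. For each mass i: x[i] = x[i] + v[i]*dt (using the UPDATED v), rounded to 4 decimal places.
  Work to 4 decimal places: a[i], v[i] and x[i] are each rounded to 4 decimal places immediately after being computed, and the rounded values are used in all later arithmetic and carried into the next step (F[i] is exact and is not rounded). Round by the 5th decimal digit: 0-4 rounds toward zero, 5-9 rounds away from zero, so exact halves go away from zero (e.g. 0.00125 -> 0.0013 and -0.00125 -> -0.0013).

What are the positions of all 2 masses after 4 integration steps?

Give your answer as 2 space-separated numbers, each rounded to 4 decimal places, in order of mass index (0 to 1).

Answer: 3.1719 8.8362

Derivation:
Step 0: x=[5.0000 6.0000] v=[2.0000 0.0000]
Step 1: x=[5.0000 6.3750] v=[0.0000 1.5000]
Step 2: x=[4.5469 7.0781] v=[-1.8125 2.8125]
Step 3: x=[3.8418 7.9648] v=[-2.8204 3.5469]
Step 4: x=[3.1719 8.8362] v=[-2.6798 3.4854]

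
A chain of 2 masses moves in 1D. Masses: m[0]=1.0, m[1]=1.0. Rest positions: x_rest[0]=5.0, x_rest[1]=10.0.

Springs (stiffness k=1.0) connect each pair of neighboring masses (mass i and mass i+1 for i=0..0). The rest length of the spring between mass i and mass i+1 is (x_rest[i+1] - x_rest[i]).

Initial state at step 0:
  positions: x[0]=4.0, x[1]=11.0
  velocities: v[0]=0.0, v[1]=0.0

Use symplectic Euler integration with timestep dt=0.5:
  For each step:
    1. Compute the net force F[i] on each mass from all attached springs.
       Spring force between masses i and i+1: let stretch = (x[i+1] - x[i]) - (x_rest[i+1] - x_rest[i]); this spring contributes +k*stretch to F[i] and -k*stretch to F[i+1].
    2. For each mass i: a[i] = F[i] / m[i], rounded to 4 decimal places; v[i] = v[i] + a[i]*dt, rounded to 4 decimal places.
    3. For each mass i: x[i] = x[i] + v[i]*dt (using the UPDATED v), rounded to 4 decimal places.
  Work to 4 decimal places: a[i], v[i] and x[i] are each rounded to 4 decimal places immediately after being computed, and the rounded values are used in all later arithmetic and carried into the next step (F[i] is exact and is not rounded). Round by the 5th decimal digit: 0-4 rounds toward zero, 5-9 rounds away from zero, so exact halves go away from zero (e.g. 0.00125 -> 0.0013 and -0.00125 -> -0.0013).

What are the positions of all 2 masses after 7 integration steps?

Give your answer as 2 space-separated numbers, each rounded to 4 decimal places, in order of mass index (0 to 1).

Step 0: x=[4.0000 11.0000] v=[0.0000 0.0000]
Step 1: x=[4.5000 10.5000] v=[1.0000 -1.0000]
Step 2: x=[5.2500 9.7500] v=[1.5000 -1.5000]
Step 3: x=[5.8750 9.1250] v=[1.2500 -1.2500]
Step 4: x=[6.0625 8.9375] v=[0.3750 -0.3750]
Step 5: x=[5.7188 9.2813] v=[-0.6875 0.6875]
Step 6: x=[5.0157 9.9845] v=[-1.4063 1.4063]
Step 7: x=[4.3048 10.6955] v=[-1.4219 1.4219]

Answer: 4.3048 10.6955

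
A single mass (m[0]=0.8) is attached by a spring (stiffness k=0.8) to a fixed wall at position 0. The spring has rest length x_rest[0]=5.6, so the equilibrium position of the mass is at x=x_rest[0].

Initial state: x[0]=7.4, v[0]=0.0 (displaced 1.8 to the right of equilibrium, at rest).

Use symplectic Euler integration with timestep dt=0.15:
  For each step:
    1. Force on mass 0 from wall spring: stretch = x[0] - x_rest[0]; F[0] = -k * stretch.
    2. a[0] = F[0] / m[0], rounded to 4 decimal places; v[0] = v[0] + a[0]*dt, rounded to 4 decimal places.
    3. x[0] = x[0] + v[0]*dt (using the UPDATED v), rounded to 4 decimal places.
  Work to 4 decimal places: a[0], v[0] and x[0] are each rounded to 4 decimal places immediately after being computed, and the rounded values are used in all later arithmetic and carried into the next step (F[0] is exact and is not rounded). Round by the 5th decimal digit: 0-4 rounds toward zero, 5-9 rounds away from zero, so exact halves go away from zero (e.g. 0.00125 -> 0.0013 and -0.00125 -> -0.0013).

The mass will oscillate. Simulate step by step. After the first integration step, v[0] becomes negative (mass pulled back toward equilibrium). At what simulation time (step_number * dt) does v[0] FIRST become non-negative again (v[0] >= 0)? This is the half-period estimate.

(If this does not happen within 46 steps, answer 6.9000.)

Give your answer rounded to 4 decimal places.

Step 0: x=[7.4000] v=[0.0000]
Step 1: x=[7.3595] v=[-0.2700]
Step 2: x=[7.2794] v=[-0.5339]
Step 3: x=[7.1615] v=[-0.7858]
Step 4: x=[7.0085] v=[-1.0200]
Step 5: x=[6.8238] v=[-1.2313]
Step 6: x=[6.6116] v=[-1.4149]
Step 7: x=[6.3766] v=[-1.5666]
Step 8: x=[6.1241] v=[-1.6831]
Step 9: x=[5.8598] v=[-1.7617]
Step 10: x=[5.5897] v=[-1.8007]
Step 11: x=[5.3198] v=[-1.7992]
Step 12: x=[5.0562] v=[-1.7572]
Step 13: x=[4.8049] v=[-1.6756]
Step 14: x=[4.5715] v=[-1.5563]
Step 15: x=[4.3612] v=[-1.4020]
Step 16: x=[4.1788] v=[-1.2162]
Step 17: x=[4.0284] v=[-1.0030]
Step 18: x=[3.9133] v=[-0.7673]
Step 19: x=[3.8362] v=[-0.5143]
Step 20: x=[3.7987] v=[-0.2497]
Step 21: x=[3.8018] v=[0.0205]
First v>=0 after going negative at step 21, time=3.1500

Answer: 3.1500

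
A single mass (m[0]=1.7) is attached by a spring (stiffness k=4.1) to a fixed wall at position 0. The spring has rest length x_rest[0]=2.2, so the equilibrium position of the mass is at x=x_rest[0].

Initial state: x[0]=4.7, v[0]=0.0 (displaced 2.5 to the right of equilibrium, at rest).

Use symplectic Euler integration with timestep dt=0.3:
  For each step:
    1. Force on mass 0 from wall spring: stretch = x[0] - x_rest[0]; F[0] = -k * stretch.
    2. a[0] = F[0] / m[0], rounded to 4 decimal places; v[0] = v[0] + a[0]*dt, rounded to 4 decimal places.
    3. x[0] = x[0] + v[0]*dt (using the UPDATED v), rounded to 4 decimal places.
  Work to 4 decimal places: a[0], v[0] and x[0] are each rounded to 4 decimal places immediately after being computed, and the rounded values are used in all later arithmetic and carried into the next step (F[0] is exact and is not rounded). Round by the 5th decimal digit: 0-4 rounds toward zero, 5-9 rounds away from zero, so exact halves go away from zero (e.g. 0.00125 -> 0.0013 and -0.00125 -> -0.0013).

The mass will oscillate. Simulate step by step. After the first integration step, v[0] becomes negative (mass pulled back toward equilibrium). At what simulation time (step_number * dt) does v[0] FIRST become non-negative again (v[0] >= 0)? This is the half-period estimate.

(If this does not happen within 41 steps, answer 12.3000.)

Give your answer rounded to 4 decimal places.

Step 0: x=[4.7000] v=[0.0000]
Step 1: x=[4.1574] v=[-1.8088]
Step 2: x=[3.1899] v=[-3.2250]
Step 3: x=[2.0075] v=[-3.9412]
Step 4: x=[0.8669] v=[-3.8019]
Step 5: x=[0.0157] v=[-2.8374]
Step 6: x=[-0.3614] v=[-1.2570]
Step 7: x=[-0.1825] v=[0.5963]
First v>=0 after going negative at step 7, time=2.1000

Answer: 2.1000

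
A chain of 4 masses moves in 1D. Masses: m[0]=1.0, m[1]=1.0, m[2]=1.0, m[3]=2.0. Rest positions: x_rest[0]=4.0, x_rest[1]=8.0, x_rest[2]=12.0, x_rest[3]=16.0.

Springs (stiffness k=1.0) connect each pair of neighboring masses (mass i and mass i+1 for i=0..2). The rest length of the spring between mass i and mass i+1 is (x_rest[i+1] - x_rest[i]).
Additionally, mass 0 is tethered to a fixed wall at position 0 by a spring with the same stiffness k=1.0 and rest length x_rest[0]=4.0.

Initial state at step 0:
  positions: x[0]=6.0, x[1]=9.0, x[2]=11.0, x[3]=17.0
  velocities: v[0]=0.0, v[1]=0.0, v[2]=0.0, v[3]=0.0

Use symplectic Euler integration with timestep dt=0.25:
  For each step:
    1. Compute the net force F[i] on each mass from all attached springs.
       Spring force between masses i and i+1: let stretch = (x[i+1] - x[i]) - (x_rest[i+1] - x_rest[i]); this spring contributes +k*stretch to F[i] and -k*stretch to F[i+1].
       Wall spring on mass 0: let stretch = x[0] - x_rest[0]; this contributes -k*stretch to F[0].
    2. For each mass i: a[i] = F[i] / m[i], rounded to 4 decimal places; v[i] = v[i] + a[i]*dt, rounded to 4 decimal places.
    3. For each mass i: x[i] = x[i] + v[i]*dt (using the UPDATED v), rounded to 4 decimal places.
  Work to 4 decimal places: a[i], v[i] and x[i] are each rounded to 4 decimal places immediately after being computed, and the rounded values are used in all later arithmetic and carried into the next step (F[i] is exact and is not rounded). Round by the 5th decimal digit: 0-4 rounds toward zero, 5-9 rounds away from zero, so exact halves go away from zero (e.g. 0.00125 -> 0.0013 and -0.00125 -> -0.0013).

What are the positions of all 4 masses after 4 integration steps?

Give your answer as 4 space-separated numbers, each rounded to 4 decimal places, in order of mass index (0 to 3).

Answer: 4.4060 8.5326 12.9567 16.5110

Derivation:
Step 0: x=[6.0000 9.0000 11.0000 17.0000] v=[0.0000 0.0000 0.0000 0.0000]
Step 1: x=[5.8125 8.9375 11.2500 16.9375] v=[-0.7500 -0.2500 1.0000 -0.2500]
Step 2: x=[5.4570 8.8242 11.7110 16.8223] v=[-1.4219 -0.4531 1.8438 -0.4610]
Step 3: x=[4.9709 8.6809 12.3110 16.6723] v=[-1.9444 -0.5732 2.3999 -0.5999]
Step 4: x=[4.4060 8.5326 12.9567 16.5110] v=[-2.2596 -0.5932 2.5827 -0.6451]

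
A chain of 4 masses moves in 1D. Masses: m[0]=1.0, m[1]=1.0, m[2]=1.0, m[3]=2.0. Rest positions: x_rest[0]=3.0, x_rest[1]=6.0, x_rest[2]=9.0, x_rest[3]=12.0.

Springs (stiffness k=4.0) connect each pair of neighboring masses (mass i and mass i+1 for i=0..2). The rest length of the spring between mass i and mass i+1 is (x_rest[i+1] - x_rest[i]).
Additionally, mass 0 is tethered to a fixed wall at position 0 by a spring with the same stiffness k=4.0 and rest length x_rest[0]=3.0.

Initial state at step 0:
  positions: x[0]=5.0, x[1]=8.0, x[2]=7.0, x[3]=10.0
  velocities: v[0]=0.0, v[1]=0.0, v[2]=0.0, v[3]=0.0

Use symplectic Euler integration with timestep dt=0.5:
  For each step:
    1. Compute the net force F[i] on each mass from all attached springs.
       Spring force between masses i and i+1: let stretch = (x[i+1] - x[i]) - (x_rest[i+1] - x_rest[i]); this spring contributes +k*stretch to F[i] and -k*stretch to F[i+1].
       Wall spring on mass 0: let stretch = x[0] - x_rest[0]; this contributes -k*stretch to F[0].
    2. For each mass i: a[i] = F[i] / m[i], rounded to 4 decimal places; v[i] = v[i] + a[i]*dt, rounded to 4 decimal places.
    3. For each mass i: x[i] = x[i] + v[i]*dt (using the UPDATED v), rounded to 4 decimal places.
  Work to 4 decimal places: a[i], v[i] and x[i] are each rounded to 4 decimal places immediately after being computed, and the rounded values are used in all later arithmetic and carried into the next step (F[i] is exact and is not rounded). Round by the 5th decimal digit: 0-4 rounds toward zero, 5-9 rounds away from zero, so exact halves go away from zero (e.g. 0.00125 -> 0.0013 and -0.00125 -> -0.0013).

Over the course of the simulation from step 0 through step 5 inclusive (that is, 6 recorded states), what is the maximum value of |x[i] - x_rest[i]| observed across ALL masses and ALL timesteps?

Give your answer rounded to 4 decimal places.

Answer: 4.0000

Derivation:
Step 0: x=[5.0000 8.0000 7.0000 10.0000] v=[0.0000 0.0000 0.0000 0.0000]
Step 1: x=[3.0000 4.0000 11.0000 10.0000] v=[-4.0000 -8.0000 8.0000 0.0000]
Step 2: x=[-1.0000 6.0000 7.0000 12.0000] v=[-8.0000 4.0000 -8.0000 4.0000]
Step 3: x=[3.0000 2.0000 7.0000 13.0000] v=[8.0000 -8.0000 0.0000 2.0000]
Step 4: x=[3.0000 4.0000 8.0000 12.5000] v=[0.0000 4.0000 2.0000 -1.0000]
Step 5: x=[1.0000 9.0000 9.5000 11.2500] v=[-4.0000 10.0000 3.0000 -2.5000]
Max displacement = 4.0000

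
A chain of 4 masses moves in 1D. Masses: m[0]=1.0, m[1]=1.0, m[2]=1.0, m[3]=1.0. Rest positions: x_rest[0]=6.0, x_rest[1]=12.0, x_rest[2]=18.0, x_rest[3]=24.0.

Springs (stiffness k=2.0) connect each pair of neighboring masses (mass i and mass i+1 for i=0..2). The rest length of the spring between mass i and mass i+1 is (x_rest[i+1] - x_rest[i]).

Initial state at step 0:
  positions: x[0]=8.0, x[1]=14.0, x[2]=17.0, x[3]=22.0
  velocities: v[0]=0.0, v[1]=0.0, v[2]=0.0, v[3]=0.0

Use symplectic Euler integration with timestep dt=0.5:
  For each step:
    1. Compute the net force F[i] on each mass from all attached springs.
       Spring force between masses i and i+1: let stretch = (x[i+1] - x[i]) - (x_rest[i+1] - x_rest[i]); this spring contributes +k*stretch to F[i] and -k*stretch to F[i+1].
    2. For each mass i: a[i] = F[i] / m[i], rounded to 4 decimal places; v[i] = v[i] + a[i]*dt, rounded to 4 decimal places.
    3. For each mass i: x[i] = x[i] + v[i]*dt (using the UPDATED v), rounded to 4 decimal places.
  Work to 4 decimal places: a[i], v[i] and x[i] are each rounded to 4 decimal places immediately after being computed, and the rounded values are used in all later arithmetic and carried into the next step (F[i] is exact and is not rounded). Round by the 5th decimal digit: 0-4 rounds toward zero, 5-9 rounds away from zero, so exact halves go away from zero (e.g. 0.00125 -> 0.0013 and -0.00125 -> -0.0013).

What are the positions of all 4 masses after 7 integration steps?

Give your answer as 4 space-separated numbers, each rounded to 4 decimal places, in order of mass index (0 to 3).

Step 0: x=[8.0000 14.0000 17.0000 22.0000] v=[0.0000 0.0000 0.0000 0.0000]
Step 1: x=[8.0000 12.5000 18.0000 22.5000] v=[0.0000 -3.0000 2.0000 1.0000]
Step 2: x=[7.2500 11.5000 18.5000 23.7500] v=[-1.5000 -2.0000 1.0000 2.5000]
Step 3: x=[5.6250 11.8750 18.1250 25.3750] v=[-3.2500 0.7500 -0.7500 3.2500]
Step 4: x=[4.1250 12.2500 18.2500 26.3750] v=[-3.0000 0.7500 0.2500 2.0000]
Step 5: x=[3.6875 11.5625 19.4375 26.3125] v=[-0.8750 -1.3750 2.3750 -0.1250]
Step 6: x=[4.1875 10.8750 20.1250 25.8125] v=[1.0000 -1.3750 1.3750 -1.0000]
Step 7: x=[5.0313 11.4688 19.0313 25.4688] v=[1.6875 1.1875 -2.1875 -0.6875]

Answer: 5.0313 11.4688 19.0313 25.4688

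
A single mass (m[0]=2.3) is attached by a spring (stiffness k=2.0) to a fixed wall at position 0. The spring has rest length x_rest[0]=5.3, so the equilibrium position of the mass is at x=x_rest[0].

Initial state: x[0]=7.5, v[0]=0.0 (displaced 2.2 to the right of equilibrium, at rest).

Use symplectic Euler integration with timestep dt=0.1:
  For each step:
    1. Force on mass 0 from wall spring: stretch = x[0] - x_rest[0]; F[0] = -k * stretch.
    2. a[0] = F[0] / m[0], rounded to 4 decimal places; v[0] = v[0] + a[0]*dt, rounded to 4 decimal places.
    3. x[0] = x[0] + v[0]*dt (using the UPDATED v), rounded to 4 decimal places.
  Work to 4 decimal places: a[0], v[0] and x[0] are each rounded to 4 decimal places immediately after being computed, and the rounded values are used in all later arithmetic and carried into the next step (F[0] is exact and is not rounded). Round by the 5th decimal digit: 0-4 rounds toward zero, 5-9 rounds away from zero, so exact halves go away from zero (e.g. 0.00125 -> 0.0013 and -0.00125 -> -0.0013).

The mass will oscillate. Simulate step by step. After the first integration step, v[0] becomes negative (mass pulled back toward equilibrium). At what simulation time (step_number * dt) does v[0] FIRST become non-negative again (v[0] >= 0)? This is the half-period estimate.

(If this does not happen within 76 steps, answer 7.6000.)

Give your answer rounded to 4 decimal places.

Answer: 3.4000

Derivation:
Step 0: x=[7.5000] v=[0.0000]
Step 1: x=[7.4809] v=[-0.1913]
Step 2: x=[7.4428] v=[-0.3809]
Step 3: x=[7.3861] v=[-0.5672]
Step 4: x=[7.3112] v=[-0.7486]
Step 5: x=[7.2189] v=[-0.9235]
Step 6: x=[7.1099] v=[-1.0904]
Step 7: x=[6.9851] v=[-1.2478]
Step 8: x=[6.8457] v=[-1.3943]
Step 9: x=[6.6928] v=[-1.5287]
Step 10: x=[6.5278] v=[-1.6498]
Step 11: x=[6.3521] v=[-1.7566]
Step 12: x=[6.1673] v=[-1.8481]
Step 13: x=[5.9750] v=[-1.9235]
Step 14: x=[5.7768] v=[-1.9822]
Step 15: x=[5.5744] v=[-2.0237]
Step 16: x=[5.3696] v=[-2.0476]
Step 17: x=[5.1642] v=[-2.0537]
Step 18: x=[4.9600] v=[-2.0419]
Step 19: x=[4.7588] v=[-2.0123]
Step 20: x=[4.5623] v=[-1.9652]
Step 21: x=[4.3722] v=[-1.9011]
Step 22: x=[4.1902] v=[-1.8204]
Step 23: x=[4.0178] v=[-1.7239]
Step 24: x=[3.8566] v=[-1.6124]
Step 25: x=[3.7079] v=[-1.4869]
Step 26: x=[3.5731] v=[-1.3485]
Step 27: x=[3.4533] v=[-1.1983]
Step 28: x=[3.3495] v=[-1.0377]
Step 29: x=[3.2627] v=[-0.8681]
Step 30: x=[3.1936] v=[-0.6909]
Step 31: x=[3.1428] v=[-0.5077]
Step 32: x=[3.1108] v=[-0.3201]
Step 33: x=[3.0978] v=[-0.1297]
Step 34: x=[3.1040] v=[0.0618]
First v>=0 after going negative at step 34, time=3.4000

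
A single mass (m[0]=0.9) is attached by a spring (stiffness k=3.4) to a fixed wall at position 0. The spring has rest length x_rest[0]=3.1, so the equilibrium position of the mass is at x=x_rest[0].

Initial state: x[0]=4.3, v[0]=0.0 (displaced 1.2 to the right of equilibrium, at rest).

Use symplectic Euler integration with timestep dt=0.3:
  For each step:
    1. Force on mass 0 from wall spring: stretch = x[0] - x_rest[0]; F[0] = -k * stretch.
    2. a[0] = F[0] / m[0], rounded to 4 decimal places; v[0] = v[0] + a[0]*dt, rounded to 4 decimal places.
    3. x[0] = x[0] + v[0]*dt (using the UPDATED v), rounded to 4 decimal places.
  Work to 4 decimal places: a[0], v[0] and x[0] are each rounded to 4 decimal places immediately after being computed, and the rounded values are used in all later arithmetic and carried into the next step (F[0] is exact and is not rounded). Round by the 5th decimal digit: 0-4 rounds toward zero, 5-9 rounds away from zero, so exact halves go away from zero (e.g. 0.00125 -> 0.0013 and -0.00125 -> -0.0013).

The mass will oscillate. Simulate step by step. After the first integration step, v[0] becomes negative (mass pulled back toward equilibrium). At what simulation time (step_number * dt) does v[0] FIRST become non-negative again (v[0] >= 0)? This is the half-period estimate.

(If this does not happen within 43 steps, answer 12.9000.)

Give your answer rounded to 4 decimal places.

Answer: 1.8000

Derivation:
Step 0: x=[4.3000] v=[0.0000]
Step 1: x=[3.8920] v=[-1.3600]
Step 2: x=[3.2147] v=[-2.2576]
Step 3: x=[2.4984] v=[-2.3876]
Step 4: x=[1.9867] v=[-1.7058]
Step 5: x=[1.8535] v=[-0.4441]
Step 6: x=[2.1441] v=[0.9686]
First v>=0 after going negative at step 6, time=1.8000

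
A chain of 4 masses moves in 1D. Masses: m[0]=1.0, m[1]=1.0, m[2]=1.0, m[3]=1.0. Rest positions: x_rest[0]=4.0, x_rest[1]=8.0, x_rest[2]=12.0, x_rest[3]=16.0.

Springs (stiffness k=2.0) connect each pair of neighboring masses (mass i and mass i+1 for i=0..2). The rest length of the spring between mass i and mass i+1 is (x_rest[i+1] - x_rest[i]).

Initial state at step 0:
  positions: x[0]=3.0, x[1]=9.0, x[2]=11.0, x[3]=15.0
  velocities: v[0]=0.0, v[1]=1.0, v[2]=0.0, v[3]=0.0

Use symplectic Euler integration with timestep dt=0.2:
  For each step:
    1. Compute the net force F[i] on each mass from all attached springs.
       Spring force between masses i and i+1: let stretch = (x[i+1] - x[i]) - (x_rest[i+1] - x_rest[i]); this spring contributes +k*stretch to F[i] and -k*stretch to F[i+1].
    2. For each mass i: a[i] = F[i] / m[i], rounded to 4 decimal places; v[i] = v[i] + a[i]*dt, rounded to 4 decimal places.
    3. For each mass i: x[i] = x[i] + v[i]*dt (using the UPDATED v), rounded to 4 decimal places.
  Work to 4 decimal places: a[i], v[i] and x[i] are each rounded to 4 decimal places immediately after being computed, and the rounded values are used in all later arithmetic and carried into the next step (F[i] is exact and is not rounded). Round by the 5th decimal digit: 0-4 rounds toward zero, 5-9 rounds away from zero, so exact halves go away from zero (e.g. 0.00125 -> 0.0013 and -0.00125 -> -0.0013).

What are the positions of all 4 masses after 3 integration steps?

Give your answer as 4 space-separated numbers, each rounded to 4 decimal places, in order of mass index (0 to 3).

Step 0: x=[3.0000 9.0000 11.0000 15.0000] v=[0.0000 1.0000 0.0000 0.0000]
Step 1: x=[3.1600 8.8800 11.1600 15.0000] v=[0.8000 -0.6000 0.8000 0.0000]
Step 2: x=[3.4576 8.4848 11.4448 15.0128] v=[1.4880 -1.9760 1.4240 0.0640]
Step 3: x=[3.8374 7.9242 11.7782 15.0602] v=[1.8989 -2.8029 1.6672 0.2368]

Answer: 3.8374 7.9242 11.7782 15.0602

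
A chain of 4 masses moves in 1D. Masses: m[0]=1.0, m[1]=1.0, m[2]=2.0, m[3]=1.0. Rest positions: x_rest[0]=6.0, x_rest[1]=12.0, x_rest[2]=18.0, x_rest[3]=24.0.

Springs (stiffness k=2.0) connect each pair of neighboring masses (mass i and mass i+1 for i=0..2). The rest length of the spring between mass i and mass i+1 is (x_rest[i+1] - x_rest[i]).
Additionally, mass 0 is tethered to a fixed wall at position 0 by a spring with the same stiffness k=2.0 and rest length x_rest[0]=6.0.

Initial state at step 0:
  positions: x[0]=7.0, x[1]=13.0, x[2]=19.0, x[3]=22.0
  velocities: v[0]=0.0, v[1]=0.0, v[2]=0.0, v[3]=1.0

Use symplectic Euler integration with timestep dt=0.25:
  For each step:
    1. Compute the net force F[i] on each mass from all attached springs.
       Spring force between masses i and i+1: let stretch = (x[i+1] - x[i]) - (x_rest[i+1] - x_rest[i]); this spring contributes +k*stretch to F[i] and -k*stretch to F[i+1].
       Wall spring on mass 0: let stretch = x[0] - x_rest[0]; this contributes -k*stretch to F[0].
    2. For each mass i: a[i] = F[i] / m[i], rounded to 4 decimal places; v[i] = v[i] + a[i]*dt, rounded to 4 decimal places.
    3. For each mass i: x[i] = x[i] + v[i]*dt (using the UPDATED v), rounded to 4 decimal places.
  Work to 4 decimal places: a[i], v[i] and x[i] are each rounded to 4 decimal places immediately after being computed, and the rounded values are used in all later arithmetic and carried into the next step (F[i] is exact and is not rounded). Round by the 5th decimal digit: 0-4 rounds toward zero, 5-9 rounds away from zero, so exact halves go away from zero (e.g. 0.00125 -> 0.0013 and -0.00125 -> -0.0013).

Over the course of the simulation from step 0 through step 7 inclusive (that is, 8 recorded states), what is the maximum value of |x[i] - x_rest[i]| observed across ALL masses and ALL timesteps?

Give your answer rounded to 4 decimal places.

Step 0: x=[7.0000 13.0000 19.0000 22.0000] v=[0.0000 0.0000 0.0000 1.0000]
Step 1: x=[6.8750 13.0000 18.8125 22.6250] v=[-0.5000 0.0000 -0.7500 2.5000]
Step 2: x=[6.6563 12.9609 18.5000 23.5235] v=[-0.8750 -0.1563 -1.2500 3.5938]
Step 3: x=[6.3936 12.8261 18.1553 24.5440] v=[-1.0509 -0.5391 -1.3789 4.0821]
Step 4: x=[6.1357 12.5534 17.8768 25.5160] v=[-1.0315 -1.0908 -1.1140 3.8878]
Step 5: x=[5.9131 12.1439 17.7430 26.2831] v=[-0.8905 -1.6380 -0.5351 3.0682]
Step 6: x=[5.7302 11.6554 17.7931 26.7327] v=[-0.7317 -1.9539 0.2002 1.7982]
Step 7: x=[5.5717 11.1935 18.0183 26.8148] v=[-0.6342 -1.8477 0.9007 0.3284]
Max displacement = 2.8148

Answer: 2.8148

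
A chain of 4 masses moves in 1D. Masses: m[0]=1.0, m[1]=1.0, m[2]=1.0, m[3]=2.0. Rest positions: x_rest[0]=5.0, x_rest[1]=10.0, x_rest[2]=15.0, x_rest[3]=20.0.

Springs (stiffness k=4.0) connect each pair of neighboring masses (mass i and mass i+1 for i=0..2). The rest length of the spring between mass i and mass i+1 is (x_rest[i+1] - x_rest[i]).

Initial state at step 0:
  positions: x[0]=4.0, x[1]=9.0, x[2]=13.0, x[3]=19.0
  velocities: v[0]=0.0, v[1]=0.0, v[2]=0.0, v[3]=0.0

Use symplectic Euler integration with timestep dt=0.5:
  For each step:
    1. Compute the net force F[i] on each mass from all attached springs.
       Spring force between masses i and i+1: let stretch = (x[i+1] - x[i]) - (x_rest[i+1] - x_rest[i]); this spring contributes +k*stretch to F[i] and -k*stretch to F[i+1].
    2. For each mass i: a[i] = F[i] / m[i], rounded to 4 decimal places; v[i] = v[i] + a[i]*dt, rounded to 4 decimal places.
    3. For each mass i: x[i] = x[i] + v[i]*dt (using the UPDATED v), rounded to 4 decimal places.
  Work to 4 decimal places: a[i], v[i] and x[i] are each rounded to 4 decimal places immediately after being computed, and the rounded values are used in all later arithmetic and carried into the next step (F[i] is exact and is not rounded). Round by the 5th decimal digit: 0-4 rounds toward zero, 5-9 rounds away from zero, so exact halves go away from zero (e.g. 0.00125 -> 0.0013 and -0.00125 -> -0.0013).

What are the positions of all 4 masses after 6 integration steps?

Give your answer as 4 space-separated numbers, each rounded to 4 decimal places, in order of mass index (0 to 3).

Step 0: x=[4.0000 9.0000 13.0000 19.0000] v=[0.0000 0.0000 0.0000 0.0000]
Step 1: x=[4.0000 8.0000 15.0000 18.5000] v=[0.0000 -2.0000 4.0000 -1.0000]
Step 2: x=[3.0000 10.0000 13.5000 18.7500] v=[-2.0000 4.0000 -3.0000 0.5000]
Step 3: x=[4.0000 8.5000 13.7500 18.8750] v=[2.0000 -3.0000 0.5000 0.2500]
Step 4: x=[4.5000 7.7500 13.8750 18.9375] v=[1.0000 -1.5000 0.2500 0.1250]
Step 5: x=[3.2500 9.8750 12.9375 18.9688] v=[-2.5000 4.2500 -1.8750 0.0625]
Step 6: x=[3.6250 8.4375 14.9688 18.4844] v=[0.7500 -2.8750 4.0626 -0.9688]

Answer: 3.6250 8.4375 14.9688 18.4844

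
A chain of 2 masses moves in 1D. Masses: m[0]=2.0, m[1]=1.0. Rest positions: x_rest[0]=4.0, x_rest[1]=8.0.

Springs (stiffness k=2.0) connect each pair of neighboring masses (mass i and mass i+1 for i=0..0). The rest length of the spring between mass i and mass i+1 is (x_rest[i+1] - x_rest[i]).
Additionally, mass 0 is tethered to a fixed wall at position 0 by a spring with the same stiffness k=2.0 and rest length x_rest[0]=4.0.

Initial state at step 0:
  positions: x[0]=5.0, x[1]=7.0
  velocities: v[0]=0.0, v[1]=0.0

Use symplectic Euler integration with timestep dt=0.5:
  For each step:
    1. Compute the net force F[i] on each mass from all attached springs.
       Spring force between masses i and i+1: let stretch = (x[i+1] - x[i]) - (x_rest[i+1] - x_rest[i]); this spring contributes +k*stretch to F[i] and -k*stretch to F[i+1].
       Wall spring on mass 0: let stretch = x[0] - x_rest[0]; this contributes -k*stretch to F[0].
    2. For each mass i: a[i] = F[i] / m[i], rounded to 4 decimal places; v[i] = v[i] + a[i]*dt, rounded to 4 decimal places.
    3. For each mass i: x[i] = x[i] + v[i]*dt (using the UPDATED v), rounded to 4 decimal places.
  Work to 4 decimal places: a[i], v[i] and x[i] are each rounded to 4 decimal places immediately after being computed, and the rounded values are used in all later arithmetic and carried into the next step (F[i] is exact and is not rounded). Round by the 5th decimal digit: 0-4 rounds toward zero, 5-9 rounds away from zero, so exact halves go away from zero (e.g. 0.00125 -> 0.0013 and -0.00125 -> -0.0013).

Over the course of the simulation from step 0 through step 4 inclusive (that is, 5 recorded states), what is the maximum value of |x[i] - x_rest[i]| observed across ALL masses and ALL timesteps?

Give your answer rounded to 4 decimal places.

Step 0: x=[5.0000 7.0000] v=[0.0000 0.0000]
Step 1: x=[4.2500 8.0000] v=[-1.5000 2.0000]
Step 2: x=[3.3750 9.1250] v=[-1.7500 2.2500]
Step 3: x=[3.0938 9.3750] v=[-0.5625 0.5000]
Step 4: x=[3.6094 8.4844] v=[1.0312 -1.7812]
Max displacement = 1.3750

Answer: 1.3750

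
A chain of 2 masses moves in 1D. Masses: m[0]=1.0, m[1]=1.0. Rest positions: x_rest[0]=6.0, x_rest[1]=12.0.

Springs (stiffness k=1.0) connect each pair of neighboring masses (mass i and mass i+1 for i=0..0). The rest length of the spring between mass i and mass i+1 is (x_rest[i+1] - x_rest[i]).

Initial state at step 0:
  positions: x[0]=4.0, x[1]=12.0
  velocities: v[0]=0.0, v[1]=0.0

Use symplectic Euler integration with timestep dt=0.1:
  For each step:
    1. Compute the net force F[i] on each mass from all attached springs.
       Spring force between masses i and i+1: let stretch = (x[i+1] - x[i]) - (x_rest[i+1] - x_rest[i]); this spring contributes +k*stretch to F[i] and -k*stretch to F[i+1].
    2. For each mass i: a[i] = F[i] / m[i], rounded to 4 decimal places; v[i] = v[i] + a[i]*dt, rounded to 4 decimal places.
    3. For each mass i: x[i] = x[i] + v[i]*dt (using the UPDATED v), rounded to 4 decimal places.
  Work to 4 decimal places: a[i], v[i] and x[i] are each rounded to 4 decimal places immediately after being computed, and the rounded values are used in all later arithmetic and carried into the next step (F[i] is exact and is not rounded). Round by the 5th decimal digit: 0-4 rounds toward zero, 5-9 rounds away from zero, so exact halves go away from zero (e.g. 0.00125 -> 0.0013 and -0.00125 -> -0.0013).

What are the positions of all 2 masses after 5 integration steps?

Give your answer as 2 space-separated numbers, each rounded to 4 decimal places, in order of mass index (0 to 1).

Step 0: x=[4.0000 12.0000] v=[0.0000 0.0000]
Step 1: x=[4.0200 11.9800] v=[0.2000 -0.2000]
Step 2: x=[4.0596 11.9404] v=[0.3960 -0.3960]
Step 3: x=[4.1180 11.8820] v=[0.5841 -0.5841]
Step 4: x=[4.1941 11.8060] v=[0.7605 -0.7605]
Step 5: x=[4.2863 11.7138] v=[0.9217 -0.9217]

Answer: 4.2863 11.7138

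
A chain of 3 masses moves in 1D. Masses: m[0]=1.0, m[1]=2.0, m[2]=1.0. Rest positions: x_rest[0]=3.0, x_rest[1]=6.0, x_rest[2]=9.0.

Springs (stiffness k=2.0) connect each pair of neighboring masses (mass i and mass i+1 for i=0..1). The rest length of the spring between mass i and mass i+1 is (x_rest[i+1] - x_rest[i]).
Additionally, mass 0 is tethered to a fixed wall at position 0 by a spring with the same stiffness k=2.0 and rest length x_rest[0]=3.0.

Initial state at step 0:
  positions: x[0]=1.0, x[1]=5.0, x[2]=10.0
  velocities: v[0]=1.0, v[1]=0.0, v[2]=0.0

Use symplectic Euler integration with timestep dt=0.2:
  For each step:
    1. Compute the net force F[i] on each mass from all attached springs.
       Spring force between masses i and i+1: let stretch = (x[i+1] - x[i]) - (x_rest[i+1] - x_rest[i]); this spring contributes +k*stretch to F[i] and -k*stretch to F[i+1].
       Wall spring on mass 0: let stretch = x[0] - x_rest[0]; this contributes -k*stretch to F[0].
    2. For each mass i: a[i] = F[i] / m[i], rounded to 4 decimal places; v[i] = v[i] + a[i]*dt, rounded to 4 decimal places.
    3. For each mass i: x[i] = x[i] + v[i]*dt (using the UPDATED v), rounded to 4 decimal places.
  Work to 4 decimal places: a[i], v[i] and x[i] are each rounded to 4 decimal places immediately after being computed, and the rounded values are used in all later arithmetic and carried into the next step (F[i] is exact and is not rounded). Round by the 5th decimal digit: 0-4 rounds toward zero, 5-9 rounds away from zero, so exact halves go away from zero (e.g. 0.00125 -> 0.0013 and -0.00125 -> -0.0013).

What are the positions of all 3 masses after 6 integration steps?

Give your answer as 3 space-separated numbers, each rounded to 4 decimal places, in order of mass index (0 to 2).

Answer: 4.3735 5.9719 7.6835

Derivation:
Step 0: x=[1.0000 5.0000 10.0000] v=[1.0000 0.0000 0.0000]
Step 1: x=[1.4400 5.0400 9.8400] v=[2.2000 0.2000 -0.8000]
Step 2: x=[2.0528 5.1280 9.5360] v=[3.0640 0.4400 -1.5200]
Step 3: x=[2.7474 5.2693 9.1194] v=[3.4730 0.7066 -2.0832]
Step 4: x=[3.4240 5.4637 8.6348] v=[3.3828 0.9722 -2.4232]
Step 5: x=[3.9898 5.7034 8.1365] v=[2.8291 1.1985 -2.4916]
Step 6: x=[4.3735 5.9719 7.6835] v=[1.9186 1.3424 -2.2648]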